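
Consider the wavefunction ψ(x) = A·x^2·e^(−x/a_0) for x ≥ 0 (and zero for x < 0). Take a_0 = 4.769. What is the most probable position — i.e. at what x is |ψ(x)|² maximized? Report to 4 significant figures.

x ≈ 9.538

Set d/dx [|ψ(x)|²] = 0 and solve for x > 0.
This gives x = 2·a_0.
With a_0 = 4.769, the most probable position is 9.5380.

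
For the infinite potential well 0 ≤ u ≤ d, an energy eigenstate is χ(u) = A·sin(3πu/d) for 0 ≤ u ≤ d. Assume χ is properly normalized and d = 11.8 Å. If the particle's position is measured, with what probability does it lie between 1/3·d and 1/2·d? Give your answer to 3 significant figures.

P ≈ 0.167

P = ∫_{1/3·d}^{1/2·d} |χ(u)|² du.
Since A² = 1/(d/2), this is the region integral divided by the full normalization integral.
Let t = u/d; then A² and the length scale cancel, so P = ∫_{1/3}^{1/2} sin(3·π·t)^2 dt ÷ ∫_{0}^{1} sin(3·π·t)^2 dt.
Using ∫ sin(3·π·t)^2 dt = t/2 - sin(6·π·t)/(12·π), the numerator is 1/12 and the denominator is 1/2.
Evaluating gives P = 1/6.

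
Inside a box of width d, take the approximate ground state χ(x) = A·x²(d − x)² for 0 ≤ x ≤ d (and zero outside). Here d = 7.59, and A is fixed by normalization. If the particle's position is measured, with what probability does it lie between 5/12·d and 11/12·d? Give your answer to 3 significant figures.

The probability is P = ∫ |χ|² dx over [5/12·d, 11/12·d].
With A² fixed by ∫|χ|² = 1, i.e. A² = (d^9/630)^(−1), substitute and integrate.
In terms of u = x/d (A² and the length scale cancel between numerator and denominator), P = [∫_{5/12}^{11/12} u^4·(1 - u)^4 du] / [∫_{0}^{1} u^4·(1 - u)^4 du].
With ∫ u^4·(1 - u)^4 du = u^5·(70·u^4 - 315·u^3 + 540·u^2 - 420·u + 126)/630 + C, the region integral is ≈ 0.0011068 and the full one is 1/630.
Evaluating gives P = 0.6973.

P ≈ 0.697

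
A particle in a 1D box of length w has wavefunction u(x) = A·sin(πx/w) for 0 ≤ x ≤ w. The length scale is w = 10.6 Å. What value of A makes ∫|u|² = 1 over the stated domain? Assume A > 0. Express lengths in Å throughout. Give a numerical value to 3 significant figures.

We need A² ∫|f|² dx = 1, taking the integral from 0 to w.
With ∫₀^w sin²(nπx/w) dx = w/2, ∫|u|² dx = A²·(w/2).
Hence A² = 1/[w/2].
With w = 10.6: A² = 0.1887 and A = 0.4344.

A ≈ 0.434 Å^(-1/2)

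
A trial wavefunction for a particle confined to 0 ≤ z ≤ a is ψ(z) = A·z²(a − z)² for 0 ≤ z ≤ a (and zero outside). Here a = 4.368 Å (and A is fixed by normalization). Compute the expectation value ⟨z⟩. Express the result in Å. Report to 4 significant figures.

⟨z⟩ ≈ 2.184 Å

⟨z⟩ = ∫ z |ψ|² dz over the full domain.
Expanding the polynomial and integrating term by term, since the A² factors cancel between numerator and denominator, ⟨z⟩ = a/2.
With a = 4.368, ⟨z⟩ = 2.1840.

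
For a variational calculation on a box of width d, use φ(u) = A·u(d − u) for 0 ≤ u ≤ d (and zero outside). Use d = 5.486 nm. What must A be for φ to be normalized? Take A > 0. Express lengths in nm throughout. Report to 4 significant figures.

We need A² ∫|f|² du = 1, taking the integral from 0 to d.
Expanding the polynomial and integrating term by term, ∫|φ|² du = A²·(d^5/30).
So A² = (d^5/30)^(−1).
Plugging in d = 5.486 yields A = 0.077700.

A ≈ 0.07770 nm^(-5/2)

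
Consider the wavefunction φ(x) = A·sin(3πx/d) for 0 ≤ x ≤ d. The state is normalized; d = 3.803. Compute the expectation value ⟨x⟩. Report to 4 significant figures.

⟨x⟩ ≈ 1.902

The expectation value is the |φ|²-weighted average of x: ∫ x|φ|² dx.
With ∫₀^d sin²(nπx/d) dx = d/2, the ratio of the moment integral to the normalization integral gives ⟨x⟩ = d/2.
With d = 3.803, ⟨x⟩ = 1.9015.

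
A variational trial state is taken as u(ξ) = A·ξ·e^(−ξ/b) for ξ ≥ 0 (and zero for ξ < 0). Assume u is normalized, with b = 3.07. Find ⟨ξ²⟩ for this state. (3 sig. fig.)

⟨ξ^2⟩ ≈ 28.3

By definition ⟨ξ²⟩ = ∫ ξ^2 |u(ξ)|² dξ.
With ∫₀^∞ ξ^4 e^(−αξ) dξ = 4!/α^5, since the A² factors cancel between numerator and denominator, ⟨ξ²⟩ = 3·b^2.
Putting b = 3.07 gives 28.27.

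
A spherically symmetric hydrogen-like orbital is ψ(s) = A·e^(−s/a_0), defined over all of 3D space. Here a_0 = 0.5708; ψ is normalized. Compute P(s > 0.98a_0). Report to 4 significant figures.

P ≈ 0.6875

With dV = 4πs²ds, the probability is ∫|ψ|² dV over s > 0.98a_0.
Normalization gives A² = 1/(π·a_0^3).
Let u = s/a_0; then A², 4π and the length scale all cancel, so P = ∫_{0.98}^{∞} u^2·e^(-2·u) du ÷ ∫_{0}^{∞} u^2·e^(-2·u) du.
With ∫ u^2·e^(-2·u) du = -(2·u^2 + 2·u + 1)·e^(-2·u)/4 + C, the region integral is 6101·e^(-49/25)/5000 and the full one is 1/4.
The region integral divided by the full integral gives P = 0.68750.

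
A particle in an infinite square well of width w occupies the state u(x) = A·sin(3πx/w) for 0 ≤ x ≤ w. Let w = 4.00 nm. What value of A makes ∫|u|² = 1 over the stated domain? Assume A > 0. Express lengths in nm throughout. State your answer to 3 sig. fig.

A ≈ 0.707 nm^(-1/2)

Normalization requires ∫|u|² dx = 1, integrated from 0 to w.
With ∫₀^w sin²(nπx/w) dx = w/2, ∫|u|² dx = A²·(w/2).
Plugging in w = 4.00 yields A = 0.7071.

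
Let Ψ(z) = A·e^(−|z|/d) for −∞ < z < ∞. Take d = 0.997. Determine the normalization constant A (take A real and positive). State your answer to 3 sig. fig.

Require ∫ |Ψ|² dz = 1 over the whole domain.
∫|Ψ|² dz = A²·(d).
So A² = (d)^(−1).
With d = 0.997: A² = 1.003 and A = 1.002.

A ≈ 1.00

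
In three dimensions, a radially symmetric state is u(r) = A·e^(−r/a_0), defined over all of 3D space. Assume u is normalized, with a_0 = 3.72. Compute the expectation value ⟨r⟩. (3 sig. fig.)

⟨r⟩ ≈ 5.58

The expectation value is the |u|²-weighted average of r: ∫ r|u|² 4πr² dr.
With ∫₀^∞ r^3 e^(−αr) dr = 3!/α^4, evaluating both integrals, ⟨r⟩ = 3·a_0/2.
Putting a_0 = 3.72 gives 5.580.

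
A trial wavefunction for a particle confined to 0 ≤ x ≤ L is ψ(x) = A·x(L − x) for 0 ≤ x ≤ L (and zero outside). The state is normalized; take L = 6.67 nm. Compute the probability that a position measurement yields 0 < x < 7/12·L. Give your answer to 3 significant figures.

P ≈ 0.653

P = ∫_{0}^{7/12·L} |ψ(x)|² dx.
With A² fixed by ∫|ψ|² = 1, i.e. A² = (L^5/30)^(−1), substitute and integrate.
Let u = x/L; then A² and the length scale cancel, so P = ∫_{0}^{7/12} u^2·(1 - u)^2 du ÷ ∫_{0}^{1} u^2·(1 - u)^2 du.
With ∫ u^2·(1 - u)^2 du = u^3·(6·u^2 - 15·u + 10)/30 + C, the region integral is ≈ 0.021779 and the full one is 1/30.
The result is P = 0.6534.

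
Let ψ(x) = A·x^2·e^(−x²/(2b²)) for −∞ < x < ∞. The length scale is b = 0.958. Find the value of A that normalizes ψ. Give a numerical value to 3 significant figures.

Require ∫ |ψ|² dx = 1 over the whole domain.
The integral (without the A² prefactor) comes out to 3·√(π)·b^5/4.
Setting this equal to 1 gives A² = 1/(3·√(π)·b^5/4).
Substituting b = 0.958 gives A² = 0.9323, so A = 0.9655.

A ≈ 0.966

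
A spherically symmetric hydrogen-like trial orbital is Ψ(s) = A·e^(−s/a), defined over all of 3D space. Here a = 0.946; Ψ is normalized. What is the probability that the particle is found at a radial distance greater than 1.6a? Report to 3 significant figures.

P ≈ 0.380

With dV = 4πs²ds, the probability is ∫|Ψ|² dV over s > 1.6a.
Normalization gives A² = 1/(π·a^3).
In terms of u = s/a (A², 4π and the length scale all cancel between numerator and denominator), P = [∫_{1.6}^{∞} u^2·e^(-2·u) du] / [∫_{0}^{∞} u^2·e^(-2·u) du].
An antiderivative of u^2·e^(-2·u) is -(2·u^2 + 2·u + 1)·e^(-2·u)/4; evaluating from 1.6 to ∞ gives 233·e^(-16/5)/100, while the full integral is 1/4.
The region integral divided by the full integral gives P = 0.3799.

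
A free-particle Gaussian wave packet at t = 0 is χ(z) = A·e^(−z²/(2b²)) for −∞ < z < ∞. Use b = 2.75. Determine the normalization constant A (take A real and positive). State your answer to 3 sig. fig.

A ≈ 0.453

Require ∫ |χ|² dz = 1 over the whole domain.
Carrying out the integral gives A² · √(π)·b.
Setting this equal to 1 gives A² = 1/(√(π)·b).
With b = 2.75: A² = 0.2052 and A = 0.4529.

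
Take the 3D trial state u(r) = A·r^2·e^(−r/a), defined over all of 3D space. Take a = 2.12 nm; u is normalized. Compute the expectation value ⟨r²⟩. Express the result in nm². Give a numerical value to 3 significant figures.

⟨r^2⟩ ≈ 62.9 nm^2

The expectation value is the |u|²-weighted average of r^2: ∫ r^2|u|² 4πr² dr.
Since the A² factors cancel between numerator and denominator, ⟨r²⟩ = 14·a^2.
With a = 2.12, ⟨r^2⟩ = 62.92.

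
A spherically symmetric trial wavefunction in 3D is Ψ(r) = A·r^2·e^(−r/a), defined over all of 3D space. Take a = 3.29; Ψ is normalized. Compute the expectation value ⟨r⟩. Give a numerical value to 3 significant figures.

⟨r⟩ = ∫ r |Ψ|² 4πr² dr over the full domain.
Recall ∫₀^∞ r^m e^(−r/β) dr = m!·β^(m+1), since the A² factors cancel between numerator and denominator, ⟨r⟩ = 7·a/2.
Putting a = 3.29 gives 11.52.

⟨r⟩ ≈ 11.5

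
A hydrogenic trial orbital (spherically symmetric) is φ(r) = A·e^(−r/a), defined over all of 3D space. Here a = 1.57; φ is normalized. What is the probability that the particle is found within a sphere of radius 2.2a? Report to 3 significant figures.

P ≈ 0.815

Integrate the radial probability density 4πr²|φ|² over r ≤ 2.2a.
The full normalization integral is A²·[π·a^3] = 1, fixing A².
Let u = r/a; then A², 4π and the length scale all cancel, so P = ∫_{0}^{2.2} u^2·e^(-2·u) du ÷ ∫_{0}^{∞} u^2·e^(-2·u) du.
An antiderivative of u^2·e^(-2·u) is -(2·u^2 + 2·u + 1)·e^(-2·u)/4; evaluating from 0 to 2.2 gives 1/4 - 377·e^(-22/5)/100, while the full integral is 1/4.
Taking the ratio yields P = 0.8149.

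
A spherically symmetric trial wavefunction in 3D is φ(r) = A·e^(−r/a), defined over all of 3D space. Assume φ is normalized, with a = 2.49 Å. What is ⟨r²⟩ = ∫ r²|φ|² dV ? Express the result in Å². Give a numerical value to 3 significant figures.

⟨r^2⟩ ≈ 18.6 Å^2

By definition ⟨r²⟩ = ∫ r^2 |φ(r)|² 4πr² dr.
The ratio of the moment integral to the normalization integral gives ⟨r²⟩ = 3·a^2.
With a = 2.49, ⟨r^2⟩ = 18.60.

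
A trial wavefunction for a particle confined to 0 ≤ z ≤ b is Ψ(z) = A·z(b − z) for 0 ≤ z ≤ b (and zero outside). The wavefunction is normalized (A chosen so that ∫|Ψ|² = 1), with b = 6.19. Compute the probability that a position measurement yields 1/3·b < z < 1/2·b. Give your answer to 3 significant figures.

P = ∫_{1/3·b}^{1/2·b} |Ψ(z)|² dz.
Since A² = 1/(b^5/30), this is the region integral divided by the full normalization integral.
In terms of u = z/b (A² and the length scale cancel between numerator and denominator), P = [∫_{1/3}^{1/2} u^2·(1 - u)^2 du] / [∫_{0}^{1} u^2·(1 - u)^2 du].
With ∫ u^2·(1 - u)^2 du = u^3·(6·u^2 - 15·u + 10)/30 + C, the region integral is 47/4860 and the full one is 1/30.
Evaluating gives P = 47/162.

P ≈ 0.290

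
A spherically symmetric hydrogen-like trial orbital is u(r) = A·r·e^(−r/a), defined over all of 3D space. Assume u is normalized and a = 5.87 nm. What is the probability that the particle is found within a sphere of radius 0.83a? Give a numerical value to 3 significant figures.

Integrate the radial probability density 4πr²|u|² over r ≤ 0.83a.
A² is fixed by ∫₀^∞ 4πr²|u|² dr = 1, i.e. A² = (3·π·a^5)^(−1).
Let t = r/a; then A², 4π and the length scale all cancel, so P = ∫_{0}^{0.83} t^4·e^(-2·t) dt ÷ ∫_{0}^{∞} t^4·e^(-2·t) dt.
An antiderivative of t^4·e^(-2·t) is -(t^4/2 + t^3 + 3·t^2/2 + 3·t/2 + 3/4)·e^(-2·t); evaluating from 0 to 0.83 gives ≈ 0.020355, while the full integral is 3/4.
This evaluates to P = 0.02714.

P ≈ 0.0271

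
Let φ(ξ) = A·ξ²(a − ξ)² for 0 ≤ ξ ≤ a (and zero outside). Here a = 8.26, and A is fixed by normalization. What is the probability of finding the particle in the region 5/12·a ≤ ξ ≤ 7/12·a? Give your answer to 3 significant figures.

P ≈ 0.395

|φ|² is the probability density, so P = ∫_{5/12·a}^{7/12·a} |φ|² dξ.
With A² fixed by ∫|φ|² = 1, i.e. A² = (a^9/630)^(−1), substitute and integrate.
Substituting u = ξ/a, A² and the length scale cancel in the ratio: P = ∫_{5/12}^{7/12} u^4·(1 - u)^4 du / ∫_{0}^{1} u^4·(1 - u)^4 du.
With ∫ u^4·(1 - u)^4 du = u^5·(70·u^4 - 315·u^3 + 540·u^2 - 420·u + 126)/630 + C, the region integral is ≈ 0.00062752 and the full one is 1/630.
Evaluating gives P = 0.3953.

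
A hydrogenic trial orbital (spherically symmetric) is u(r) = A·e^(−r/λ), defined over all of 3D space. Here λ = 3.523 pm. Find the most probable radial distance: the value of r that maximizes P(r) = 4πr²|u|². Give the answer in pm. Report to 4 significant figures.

The maximum of P(r) = 4πr²|u|² occurs where its derivative vanishes.
Solving yields r = λ.
With λ = 3.523, the most probable radial distance is 3.5230 pm.

r ≈ 3.523 pm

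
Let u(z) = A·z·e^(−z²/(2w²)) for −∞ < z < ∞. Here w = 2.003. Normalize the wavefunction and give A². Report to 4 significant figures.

A^2 ≈ 0.1404

We need A² ∫|f|² dz = 1, taking the integral from −∞ to ∞.
Differentiating ∫e^(−αz²) dz = √(π/α) under α to get the higher moments, ∫|u|² dz = A²·(√(π)·w^3/2).
Plugging in w = 2.003 yields A = 0.37472.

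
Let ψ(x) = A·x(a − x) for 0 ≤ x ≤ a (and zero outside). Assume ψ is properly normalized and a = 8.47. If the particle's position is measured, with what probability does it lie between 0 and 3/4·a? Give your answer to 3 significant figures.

P = ∫_{0}^{3/4·a} |ψ(x)|² dx.
Since A² = 1/(a^5/30), this is the region integral divided by the full normalization integral.
Substituting u = x/a, A² and the length scale cancel in the ratio: P = ∫_{0}^{3/4} u^2·(1 - u)^2 du / ∫_{0}^{1} u^2·(1 - u)^2 du.
An antiderivative of u^2·(1 - u)^2 is u^3·(6·u^2 - 15·u + 10)/30; evaluating from 0 to 3/4 gives 153/5120, while the full integral is 1/30.
The result is P = 459/512.

P ≈ 0.896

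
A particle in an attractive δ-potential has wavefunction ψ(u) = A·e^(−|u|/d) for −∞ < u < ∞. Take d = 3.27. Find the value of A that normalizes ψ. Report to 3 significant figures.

Normalization requires ∫|ψ|² du = 1, integrated from −∞ to ∞.
Recall ∫₀^∞ u^m e^(−u/β) du = m!·β^(m+1), the integral (without the A² prefactor) comes out to d.
Setting this equal to 1 gives A² = 1/(d).
With d = 3.27: A² = 0.3058 and A = 0.5530.

A ≈ 0.553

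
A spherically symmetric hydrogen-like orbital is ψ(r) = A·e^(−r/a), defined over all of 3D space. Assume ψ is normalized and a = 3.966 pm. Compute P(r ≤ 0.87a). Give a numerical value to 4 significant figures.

P = ∫ |ψ|² 4πr² dr over r ≤ 0.87a.
A² is fixed by ∫₀^∞ 4πr²|ψ|² dr = 1, i.e. A² = (π·a^3)^(−1).
Let u = r/a; then A², 4π and the length scale all cancel, so P = ∫_{0}^{0.87} u^2·e^(-2·u) du ÷ ∫_{0}^{∞} u^2·e^(-2·u) du.
With ∫ u^2·e^(-2·u) du = -(2·u^2 + 2·u + 1)·e^(-2·u)/4 + C, the region integral is ≈ 0.0633428 and the full one is 1/4.
Taking the ratio yields P = 0.25337.

P ≈ 0.2534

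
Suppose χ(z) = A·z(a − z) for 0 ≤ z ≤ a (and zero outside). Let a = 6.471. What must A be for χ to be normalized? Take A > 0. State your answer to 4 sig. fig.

A ≈ 0.05142

The normalization condition is ∫|χ|² dz = 1 from 0 to a.
Expanding the polynomial and integrating term by term, carrying out the integral gives A² · a^5/30.
Hence A² = 1/[a^5/30].
Plugging in a = 6.471 yields A = 0.051420.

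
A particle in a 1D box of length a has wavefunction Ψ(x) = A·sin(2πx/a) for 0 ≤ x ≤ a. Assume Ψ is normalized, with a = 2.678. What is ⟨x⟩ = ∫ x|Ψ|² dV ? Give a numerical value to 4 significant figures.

⟨x⟩ ≈ 1.339

By definition ⟨x⟩ = ∫ x |Ψ(x)|² dx.
Using sin²θ = (1 − cos 2θ)/2, evaluating both integrals, ⟨x⟩ = a/2.
Putting a = 2.678 gives 1.3390.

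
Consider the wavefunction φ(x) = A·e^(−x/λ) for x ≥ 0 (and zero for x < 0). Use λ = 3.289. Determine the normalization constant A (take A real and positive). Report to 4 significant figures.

A ≈ 0.7798

Normalization requires ∫|φ|² dx = 1, integrated from 0 to ∞.
∫|φ|² dx = A²·(λ/2).
So A² = (λ/2)^(−1).
Plugging in λ = 3.289 yields A = 0.77980.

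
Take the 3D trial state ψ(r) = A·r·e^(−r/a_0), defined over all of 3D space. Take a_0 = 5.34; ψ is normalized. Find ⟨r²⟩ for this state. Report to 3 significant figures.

⟨r²⟩ = ∫ r^2 |ψ|² 4πr² dr over the full domain.
Using ∫₀^∞ rⁿ e^(−αr) dr = n!/αⁿ⁺¹, the ratio of the moment integral to the normalization integral gives ⟨r²⟩ = 15·a_0^2/2.
Putting a_0 = 5.34 gives 213.9.

⟨r^2⟩ ≈ 214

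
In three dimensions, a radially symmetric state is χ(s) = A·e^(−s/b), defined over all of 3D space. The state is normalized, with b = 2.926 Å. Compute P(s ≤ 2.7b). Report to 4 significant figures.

P ≈ 0.9052

P = ∫ |χ|² 4πs² ds over s ≤ 2.7b.
The full normalization integral is A²·[π·b^3] = 1, fixing A².
Substituting u = s/b, A², 4π and the length scale all cancel in the ratio: P = ∫_{0}^{2.7} u^2·e^(-2·u) du / ∫_{0}^{∞} u^2·e^(-2·u) du.
An antiderivative of u^2·e^(-2·u) is -(2·u^2 + 2·u + 1)·e^(-2·u)/4; evaluating from 0 to 2.7 gives 1/4 - 1049·e^(-27/5)/200, while the full integral is 1/4.
Taking the ratio yields P = 0.90524.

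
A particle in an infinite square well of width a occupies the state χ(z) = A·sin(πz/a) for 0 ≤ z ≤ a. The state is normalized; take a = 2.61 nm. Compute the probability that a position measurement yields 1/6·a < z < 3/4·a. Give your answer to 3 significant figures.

P = ∫_{1/6·a}^{3/4·a} |χ(z)|² dz.
With A² fixed by ∫|χ|² = 1, i.e. A² = (a/2)^(−1), substitute and integrate.
Let u = z/a; then A² and the length scale cancel, so P = ∫_{1/6}^{3/4} sin(π·u)^2 du ÷ ∫_{0}^{1} sin(π·u)^2 du.
Using ∫ sin(π·u)^2 du = u/2 - sin(2·π·u)/(4·π), the numerator is √(3)/(8·π) + 1/(4·π) + 7/24 and the denominator is 1/2.
The result is P = (3·√(3) + 6 + 7·π)/(12·π).

P ≈ 0.880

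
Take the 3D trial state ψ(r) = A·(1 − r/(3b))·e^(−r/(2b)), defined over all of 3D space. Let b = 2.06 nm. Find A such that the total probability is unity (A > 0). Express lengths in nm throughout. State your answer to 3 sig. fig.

A ≈ 0.117 nm^(-3/2)

Normalization requires ∫|ψ|² 4πr² dr = 1, integrated from 0 to ∞.
Carrying out the integral gives A² · 8·π·b^3/3.
So A² = (8·π·b^3/3)^(−1).
With b = 2.06: A² = 0.01365 and A = 0.1169.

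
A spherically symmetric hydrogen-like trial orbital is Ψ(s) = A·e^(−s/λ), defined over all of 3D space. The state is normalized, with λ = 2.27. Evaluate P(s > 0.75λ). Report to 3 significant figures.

P = ∫ |Ψ|² 4πs² ds over s > 0.75λ.
The full normalization integral is A²·[π·λ^3] = 1, fixing A².
Let u = s/λ; then A², 4π and the length scale all cancel, so P = ∫_{0.75}^{∞} u^2·e^(-2·u) du ÷ ∫_{0}^{∞} u^2·e^(-2·u) du.
An antiderivative of u^2·e^(-2·u) is -(2·u^2 + 2·u + 1)·e^(-2·u)/4; evaluating from 0.75 to ∞ gives 29·e^(-3/2)/32, while the full integral is 1/4.
The region integral divided by the full integral gives P = 0.8088.

P ≈ 0.809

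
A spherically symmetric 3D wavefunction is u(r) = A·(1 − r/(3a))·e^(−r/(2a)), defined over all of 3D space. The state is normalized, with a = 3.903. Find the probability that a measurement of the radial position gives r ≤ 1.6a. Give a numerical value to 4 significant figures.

With dV = 4πr²dr, the probability is ∫|u|² dV over r ≤ 1.6a.
The full normalization integral is A²·[8·π·a^3/3] = 1, fixing A².
Substituting t = r/a, A², 4π and the length scale all cancel in the ratio: P = ∫_{0}^{1.6} t^2·(1 - t/3)^2·e^(-t) dt / ∫_{0}^{∞} t^2·(1 - t/3)^2·e^(-t) dt.
With ∫ t^2·(1 - t/3)^2·e^(-t) dt = (-t^4 + 2·t^3 - 3·t^2 - 6·t - 6)·e^(-t)/9 + C, the region integral is ≈ 0.181182 and the full one is 2/3.
Taking the ratio yields P = 0.27177.

P ≈ 0.2718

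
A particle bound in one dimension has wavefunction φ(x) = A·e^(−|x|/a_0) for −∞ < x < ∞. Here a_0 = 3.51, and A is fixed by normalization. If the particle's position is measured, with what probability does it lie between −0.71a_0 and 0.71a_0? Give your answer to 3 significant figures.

P ≈ 0.758

P = ∫_{−0.71a_0}^{0.71a_0} |φ(x)|² dx.
The normalization integral ∫|φ|²dx over the whole domain equals a_0·A², and A² cancels in the ratio.
By symmetry take twice the x ≥ 0 contribution in numerator and denominator; the 2's cancel. In terms of u = x/a_0 (A² and the length scale cancel between numerator and denominator), P = [∫_{0}^{0.71} e^(-2·u) du] / [∫_{0}^{∞} e^(-2·u) du].
With ∫ e^(-2·u) du = -e^(-2·u)/2 + C, the region integral is 1/2 - e^(-71/50)/2 and the full one is 1/2.
This works out to P = 0.7583.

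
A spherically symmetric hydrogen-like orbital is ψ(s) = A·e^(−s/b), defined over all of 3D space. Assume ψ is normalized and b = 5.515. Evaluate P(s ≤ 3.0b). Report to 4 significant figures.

With dV = 4πs²ds, the probability is ∫|ψ|² dV over s ≤ 3.0b.
A² is fixed by ∫₀^∞ 4πs²|ψ|² ds = 1, i.e. A² = (π·b^3)^(−1).
Substituting u = s/b, A², 4π and the length scale all cancel in the ratio: P = ∫_{0}^{3.0} u^2·e^(-2·u) du / ∫_{0}^{∞} u^2·e^(-2·u) du.
Using ∫ u^2·e^(-2·u) du = -(2·u^2 + 2·u + 1)·e^(-2·u)/4, the numerator is 1/4 - 25·e^(-6)/4 and the denominator is 1/4.
This evaluates to P = 0.93803.

P ≈ 0.9380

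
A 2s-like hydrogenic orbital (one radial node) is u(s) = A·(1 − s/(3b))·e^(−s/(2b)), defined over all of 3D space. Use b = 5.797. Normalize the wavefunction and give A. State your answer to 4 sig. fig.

The normalization condition is ∫|u|² 4πs² ds = 1 from 0 to ∞.
The integral (without the A² prefactor) comes out to 8·π·b^3/3.
With b = 5.797: A² = 0.00061273 and A = 0.024753.

A ≈ 0.02475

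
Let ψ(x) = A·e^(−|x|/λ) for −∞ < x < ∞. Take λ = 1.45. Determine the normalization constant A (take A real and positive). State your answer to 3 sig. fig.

The normalization condition is ∫|ψ|² dx = 1 from −∞ to ∞.
With ψ = A·e^(−|x|/λ), the integral evaluates to A²·[λ].
So A² = (λ)^(−1).
Plugging in λ = 1.45 yields A = 0.8305.

A ≈ 0.830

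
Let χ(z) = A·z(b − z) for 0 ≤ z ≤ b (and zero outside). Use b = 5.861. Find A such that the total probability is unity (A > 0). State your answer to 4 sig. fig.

Normalization requires ∫|χ|² dz = 1, integrated from 0 to b.
The integral (without the A² prefactor) comes out to b^5/30.
Setting this equal to 1 gives A² = 1/(b^5/30).
Plugging in b = 5.861 yields A = 0.065861.

A ≈ 0.06586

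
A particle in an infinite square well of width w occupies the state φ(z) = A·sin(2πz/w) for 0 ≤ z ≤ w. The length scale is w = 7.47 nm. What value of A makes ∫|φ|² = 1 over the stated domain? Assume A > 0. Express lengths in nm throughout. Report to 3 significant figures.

A ≈ 0.517 nm^(-1/2)

Normalization requires ∫|φ|² dz = 1, integrated from 0 to w.
Using sin²θ = (1 − cos 2θ)/2, with φ = A·sin(2πz/w), the integral evaluates to A²·[w/2].
With w = 7.47: A² = 0.2677 and A = 0.5174.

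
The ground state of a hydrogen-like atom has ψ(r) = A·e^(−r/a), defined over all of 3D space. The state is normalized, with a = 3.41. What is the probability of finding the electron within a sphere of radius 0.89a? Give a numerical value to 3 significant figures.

Integrate the radial probability density 4πr²|ψ|² over r ≤ 0.89a.
The full normalization integral is A²·[π·a^3] = 1, fixing A².
In terms of u = r/a (A², 4π and the length scale all cancel between numerator and denominator), P = [∫_{0}^{0.89} u^2·e^(-2·u) du] / [∫_{0}^{∞} u^2·e^(-2·u) du].
With ∫ u^2·e^(-2·u) du = -(2·u^2 + 2·u + 1)·e^(-2·u)/4 + C, the region integral is ≈ 0.066007 and the full one is 1/4.
This evaluates to P = 0.2640.

P ≈ 0.264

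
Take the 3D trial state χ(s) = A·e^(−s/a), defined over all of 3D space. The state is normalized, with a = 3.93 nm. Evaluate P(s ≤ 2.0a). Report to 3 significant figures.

P = ∫ |χ|² 4πs² ds over s ≤ 2.0a.
Normalization gives A² = 1/(π·a^3).
Substituting u = s/a, A², 4π and the length scale all cancel in the ratio: P = ∫_{0}^{2.0} u^2·e^(-2·u) du / ∫_{0}^{∞} u^2·e^(-2·u) du.
Using ∫ u^2·e^(-2·u) du = -(2·u^2 + 2·u + 1)·e^(-2·u)/4, the numerator is 1/4 - 13·e^(-4)/4 and the denominator is 1/4.
The region integral divided by the full integral gives P = 0.7619.

P ≈ 0.762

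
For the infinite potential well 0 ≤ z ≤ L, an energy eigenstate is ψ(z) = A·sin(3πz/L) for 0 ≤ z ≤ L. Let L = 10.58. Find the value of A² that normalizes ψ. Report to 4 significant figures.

A^2 ≈ 0.1890

Require ∫ |ψ|² dz = 1 over the whole domain.
With ∫₀^L sin²(nπz/L) dz = L/2, ∫|ψ|² dz = A²·(L/2).
Plugging in L = 10.58 yields A = 0.43478.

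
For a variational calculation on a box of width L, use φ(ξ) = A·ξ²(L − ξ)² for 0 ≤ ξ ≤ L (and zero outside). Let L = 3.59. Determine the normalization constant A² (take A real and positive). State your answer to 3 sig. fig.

A^2 ≈ 0.00636

Normalization requires ∫|φ|² dξ = 1, integrated from 0 to L.
Expanding the polynomial and integrating term by term, ∫|φ|² dξ = A²·(L^9/630).
So A² = (L^9/630)^(−1).
With L = 3.59: A² = 0.006360 and A = 0.07975.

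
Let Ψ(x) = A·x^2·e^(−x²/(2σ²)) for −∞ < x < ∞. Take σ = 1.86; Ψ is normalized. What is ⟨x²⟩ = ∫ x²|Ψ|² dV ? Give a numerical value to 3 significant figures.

⟨x^2⟩ ≈ 8.65

By definition ⟨x²⟩ = ∫ x^2 |Ψ(x)|² dx.
With ∫_{−∞}^{∞} x^(2m) e^(−αx²) dx = (2m−1)!!·√π / (2^m α^(m+1/2)), the ratio of the moment integral to the normalization integral gives ⟨x²⟩ = 5·σ^2/2.
With σ = 1.86, ⟨x^2⟩ = 8.649.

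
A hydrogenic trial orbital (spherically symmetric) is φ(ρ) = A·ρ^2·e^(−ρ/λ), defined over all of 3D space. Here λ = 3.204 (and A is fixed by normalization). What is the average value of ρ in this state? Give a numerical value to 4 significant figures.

⟨ρ⟩ ≈ 11.21

⟨ρ⟩ = ∫ ρ |φ|² 4πρ² dρ over the full domain.
Evaluating both integrals, ⟨ρ⟩ = 7·λ/2.
Putting λ = 3.204 gives 11.214.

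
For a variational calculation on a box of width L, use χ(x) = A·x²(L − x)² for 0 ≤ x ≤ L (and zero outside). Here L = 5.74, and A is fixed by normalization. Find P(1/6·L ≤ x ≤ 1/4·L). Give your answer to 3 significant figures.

P = ∫_{1/6·L}^{1/4·L} |χ(x)|² dx.
The normalization integral ∫|χ|²dx over the whole domain equals L^9/630·A², and A² cancels in the ratio.
In terms of u = x/L (A² and the length scale cancel between numerator and denominator), P = [∫_{1/6}^{1/4} u^4·(1 - u)^4 du] / [∫_{0}^{1} u^4·(1 - u)^4 du].
Using ∫ u^4·(1 - u)^4 du = u^5·(70·u^4 - 315·u^3 + 540·u^2 - 420·u + 126)/630, the numerator is ≈ 0.000063456 and the denominator is 1/630.
Evaluating gives P = 0.03998.

P ≈ 0.0400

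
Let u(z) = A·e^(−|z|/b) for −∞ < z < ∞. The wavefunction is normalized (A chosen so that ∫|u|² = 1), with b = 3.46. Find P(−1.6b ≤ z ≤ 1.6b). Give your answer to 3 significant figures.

P ≈ 0.959

P = ∫_{−1.6b}^{1.6b} |u(z)|² dz.
The normalization integral ∫|u|²dz over the whole domain equals b·A², and A² cancels in the ratio.
Both integrals are even about z = 0, so only the z ≥ 0 halves are needed (the factors of 2 cancel). Substituting t = z/b, A² and the length scale cancel in the ratio: P = ∫_{0}^{1.6} e^(-2·t) dt / ∫_{0}^{∞} e^(-2·t) dt.
An antiderivative of e^(-2·t) is -e^(-2·t)/2; evaluating from 0 to 1.6 gives 1/2 - e^(-16/5)/2, while the full integral is 1/2.
Taking the ratio, P = 0.9592.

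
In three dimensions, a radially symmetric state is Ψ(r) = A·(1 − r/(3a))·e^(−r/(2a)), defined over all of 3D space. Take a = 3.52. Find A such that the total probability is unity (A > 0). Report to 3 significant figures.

Normalization requires ∫|Ψ|² 4πr² dr = 1, integrated from 0 to ∞.
In 3D with spherical symmetry the volume element is 4πr² dr.
The integral (without the A² prefactor) comes out to 8·π·a^3/3.
Hence A² = 1/[8·π·a^3/3].
Substituting a = 3.52 gives A² = 0.002737, so A = 0.05232.

A ≈ 0.0523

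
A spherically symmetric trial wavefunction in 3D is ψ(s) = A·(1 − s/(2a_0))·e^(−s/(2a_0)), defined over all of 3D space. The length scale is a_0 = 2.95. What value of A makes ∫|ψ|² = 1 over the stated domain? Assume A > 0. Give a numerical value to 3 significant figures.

A ≈ 0.0394

We need A² ∫|f|² 4πs² ds = 1, taking the integral from 0 to ∞.
With ∫₀^∞ s^4 e^(−αs) ds = 4!/α^5, with ψ = A·(1 − s/(2a_0))·e^(−s/(2a_0)), the integral evaluates to A²·[8·π·a_0^3].
Setting this equal to 1 gives A² = 1/(8·π·a_0^3).
Substituting a_0 = 2.95 gives A² = 0.001550, so A = 0.03937.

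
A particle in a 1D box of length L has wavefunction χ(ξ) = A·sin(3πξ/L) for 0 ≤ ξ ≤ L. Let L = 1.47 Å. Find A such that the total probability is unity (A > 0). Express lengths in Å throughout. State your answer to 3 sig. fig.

Normalization requires ∫|χ|² dξ = 1, integrated from 0 to L.
∫|χ|² dξ = A²·(L/2).
Plugging in L = 1.47 yields A = 1.166.

A ≈ 1.17 Å^(-1/2)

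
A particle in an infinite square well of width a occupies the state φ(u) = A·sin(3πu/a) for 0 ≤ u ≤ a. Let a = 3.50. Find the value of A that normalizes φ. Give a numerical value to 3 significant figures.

Normalization requires ∫|φ|² du = 1, integrated from 0 to a.
Using sin²θ = (1 − cos 2θ)/2, the integral (without the A² prefactor) comes out to a/2.
Hence A² = 1/[a/2].
With a = 3.50: A² = 0.5714 and A = 0.7559.

A ≈ 0.756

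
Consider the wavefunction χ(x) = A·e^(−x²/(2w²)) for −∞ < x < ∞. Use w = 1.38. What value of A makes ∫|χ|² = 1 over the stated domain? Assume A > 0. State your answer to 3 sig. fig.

A ≈ 0.639

We need A² ∫|f|² dx = 1, taking the integral from −∞ to ∞.
Differentiating ∫e^(−αx²) dx = √(π/α) under α to get the higher moments, the integral (without the A² prefactor) comes out to √(π)·w.
With w = 1.38: A² = 0.4088 and A = 0.6394.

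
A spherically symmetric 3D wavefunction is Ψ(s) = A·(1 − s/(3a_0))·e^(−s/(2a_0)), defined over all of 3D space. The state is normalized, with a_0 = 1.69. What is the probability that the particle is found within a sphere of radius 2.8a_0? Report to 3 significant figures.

P ≈ 0.353

P = ∫ |Ψ|² 4πs² ds over s ≤ 2.8a_0.
The full normalization integral is A²·[8·π·a_0^3/3] = 1, fixing A².
Substituting u = s/a_0, A², 4π and the length scale all cancel in the ratio: P = ∫_{0}^{2.8} u^2·(1 - u/3)^2·e^(-u) du / ∫_{0}^{∞} u^2·(1 - u/3)^2·e^(-u) du.
With ∫ u^2·(1 - u/3)^2·e^(-u) du = (-u^4 + 2·u^3 - 3·u^2 - 6·u - 6)·e^(-u)/9 + C, the region integral is ≈ 0.23504 and the full one is 2/3.
The region integral divided by the full integral gives P = 0.3526.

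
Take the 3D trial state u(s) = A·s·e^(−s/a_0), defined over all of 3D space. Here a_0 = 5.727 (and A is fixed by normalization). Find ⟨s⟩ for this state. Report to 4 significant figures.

⟨s⟩ ≈ 14.32

By definition ⟨s⟩ = ∫ s |u(s)|² 4πs² ds.
With ∫₀^∞ s^5 e^(−αs) ds = 5!/α^6, evaluating both integrals, ⟨s⟩ = 5·a_0/2.
Putting a_0 = 5.727 gives 14.318.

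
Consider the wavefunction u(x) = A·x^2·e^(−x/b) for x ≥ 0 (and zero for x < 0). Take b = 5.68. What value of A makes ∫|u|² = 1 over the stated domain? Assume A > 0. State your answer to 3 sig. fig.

We need A² ∫|f|² dx = 1, taking the integral from 0 to ∞.
With u = A·x^2·e^(−x/b), the integral evaluates to A²·[3·b^5/4].
Hence A² = 1/[3·b^5/4].
With b = 5.68: A² = 0.0002255 and A = 0.01502.

A ≈ 0.0150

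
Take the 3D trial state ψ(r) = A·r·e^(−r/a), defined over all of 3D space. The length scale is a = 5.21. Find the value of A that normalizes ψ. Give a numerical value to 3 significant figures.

A ≈ 0.00526

The normalization condition is ∫|ψ|² 4πr² dr = 1 from 0 to ∞.
The angular integral contributes 4π, leaving ∫₀^∞ r²|ψ|² dr.
The integral (without the A² prefactor) comes out to 3·π·a^5.
So A² = (3·π·a^5)^(−1).
Substituting a = 5.21 gives A² = 0.00002764, so A = 0.005257.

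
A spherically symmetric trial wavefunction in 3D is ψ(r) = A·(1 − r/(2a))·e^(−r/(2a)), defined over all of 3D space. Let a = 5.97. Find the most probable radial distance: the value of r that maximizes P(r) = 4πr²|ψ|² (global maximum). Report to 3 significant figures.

r ≈ 31.3

Differentiate P(r) = 4πr²|ψ|² with respect to r and set to zero.
Solving yields r = a·(√(5) + 3).
With a = 5.97, the most probable radial distance is 31.26.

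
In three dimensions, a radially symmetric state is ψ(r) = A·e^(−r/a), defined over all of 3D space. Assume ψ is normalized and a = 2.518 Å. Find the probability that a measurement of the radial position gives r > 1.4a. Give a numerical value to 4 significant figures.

P ≈ 0.4695

P = ∫ |ψ|² 4πr² dr over r > 1.4a.
A² is fixed by ∫₀^∞ 4πr²|ψ|² dr = 1, i.e. A² = (π·a^3)^(−1).
Substituting u = r/a, A², 4π and the length scale all cancel in the ratio: P = ∫_{1.4}^{∞} u^2·e^(-2·u) du / ∫_{0}^{∞} u^2·e^(-2·u) du.
With ∫ u^2·e^(-2·u) du = -(2·u^2 + 2·u + 1)·e^(-2·u)/4 + C, the region integral is 193·e^(-14/5)/100 and the full one is 1/4.
Taking the ratio yields P = 0.46945.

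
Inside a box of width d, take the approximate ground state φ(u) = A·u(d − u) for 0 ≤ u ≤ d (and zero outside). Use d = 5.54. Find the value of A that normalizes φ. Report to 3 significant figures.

A ≈ 0.0758

The normalization condition is ∫|φ|² du = 1 from 0 to d.
Carrying out the integral gives A² · d^5/30.
Substituting d = 5.54 gives A² = 0.005749, so A = 0.07582.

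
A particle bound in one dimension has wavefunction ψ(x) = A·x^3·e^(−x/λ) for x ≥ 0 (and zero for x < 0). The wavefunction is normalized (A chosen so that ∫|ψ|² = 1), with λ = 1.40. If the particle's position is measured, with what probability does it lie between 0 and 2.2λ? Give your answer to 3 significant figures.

P ≈ 0.156

|ψ|² is the probability density, so P = ∫_{0}^{2.2λ} |ψ|² dx.
The normalization integral ∫|ψ|²dx over the whole domain equals 45·λ^7/8·A², and A² cancels in the ratio.
In terms of u = x/λ (A² and the length scale cancel between numerator and denominator), P = [∫_{0}^{2.2} u^6·e^(-2·u) du] / [∫_{0}^{∞} u^6·e^(-2·u) du].
Using ∫ u^6·e^(-2·u) du = -(4·u^6 + 12·u^5 + 30·u^4 + 60·u^3 + 90·u^2 + 90·u + 45)·e^(-2·u)/8, the numerator is ≈ 0.87950 and the denominator is 45/8.
This works out to P = 0.1564.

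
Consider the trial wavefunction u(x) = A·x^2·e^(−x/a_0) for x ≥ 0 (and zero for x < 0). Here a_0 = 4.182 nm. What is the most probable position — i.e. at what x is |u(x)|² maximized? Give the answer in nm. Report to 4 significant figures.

The maximum of |u(x)|² occurs where its derivative vanishes.
This gives x = 2·a_0.
With a_0 = 4.182, the most probable position is 8.3640 nm.

x ≈ 8.364 nm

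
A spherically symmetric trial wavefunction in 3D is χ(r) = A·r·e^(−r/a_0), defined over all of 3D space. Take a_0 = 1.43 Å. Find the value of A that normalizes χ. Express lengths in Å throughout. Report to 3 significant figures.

Require ∫ |χ|² 4πr² dr = 1 over the whole domain.
(Spherical symmetry: dV = 4πr² dr.)
Recall ∫₀^∞ r^m e^(−r/β) dr = m!·β^(m+1), the integral (without the A² prefactor) comes out to 3·π·a_0^5.
Setting this equal to 1 gives A² = 1/(3·π·a_0^5).
Plugging in a_0 = 1.43 yields A = 0.1332.

A ≈ 0.133 Å^(-5/2)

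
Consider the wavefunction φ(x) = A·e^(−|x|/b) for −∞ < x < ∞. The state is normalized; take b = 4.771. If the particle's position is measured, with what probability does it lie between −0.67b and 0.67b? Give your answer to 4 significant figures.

P ≈ 0.7382

|φ|² is the probability density, so P = ∫_{−0.67b}^{0.67b} |φ|² dx.
The normalization integral ∫|φ|²dx over the whole domain equals b·A², and A² cancels in the ratio.
By symmetry take twice the x ≥ 0 contribution in numerator and denominator; the 2's cancel. Let u = x/b; then A² and the length scale cancel, so P = ∫_{0}^{0.67} e^(-2·u) du ÷ ∫_{0}^{∞} e^(-2·u) du.
With ∫ e^(-2·u) du = -e^(-2·u)/2 + C, the region integral is 1/2 - e^(-67/50)/2 and the full one is 1/2.
Taking the ratio, P = 0.73815.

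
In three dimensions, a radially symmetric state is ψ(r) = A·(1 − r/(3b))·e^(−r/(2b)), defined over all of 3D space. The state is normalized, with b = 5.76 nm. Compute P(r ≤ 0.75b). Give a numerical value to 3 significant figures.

Integrate the radial probability density 4πr²|ψ|² over r ≤ 0.75b.
The full normalization integral is A²·[8·π·b^3/3] = 1, fixing A².
Substituting u = r/b, A², 4π and the length scale all cancel in the ratio: P = ∫_{0}^{0.75} u^2·(1 - u/3)^2·e^(-u) du / ∫_{0}^{∞} u^2·(1 - u/3)^2·e^(-u) du.
With ∫ u^2·(1 - u/3)^2·e^(-u) du = (-u^4 + 2·u^3 - 3·u^2 - 6·u - 6)·e^(-u)/9 + C, the region integral is 2/3 - 995·e^(-3/4)/768 and the full one is 2/3.
Taking the ratio yields P = 0.08202.

P ≈ 0.0820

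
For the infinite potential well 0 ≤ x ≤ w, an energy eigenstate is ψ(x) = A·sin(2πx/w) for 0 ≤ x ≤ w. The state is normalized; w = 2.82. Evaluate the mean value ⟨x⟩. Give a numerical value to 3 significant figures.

⟨x⟩ = ∫ x |ψ|² dx over the full domain.
With ∫₀^w sin²(nπx/w) dx = w/2, since the A² factors cancel between numerator and denominator, ⟨x⟩ = w/2.
Putting w = 2.82 gives 1.410.

⟨x⟩ ≈ 1.41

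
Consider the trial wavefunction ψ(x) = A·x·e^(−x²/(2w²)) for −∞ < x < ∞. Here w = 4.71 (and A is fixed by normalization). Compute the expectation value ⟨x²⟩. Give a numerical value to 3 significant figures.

⟨x^2⟩ ≈ 33.3

The expectation value is the |ψ|²-weighted average of x^2: ∫ x^2|ψ|² dx.
Using the Gaussian integral ∫_{−∞}^{∞} e^(−αx²) dx = √(π/α), since the A² factors cancel between numerator and denominator, ⟨x²⟩ = 3·w^2/2.
Putting w = 4.71 gives 33.28.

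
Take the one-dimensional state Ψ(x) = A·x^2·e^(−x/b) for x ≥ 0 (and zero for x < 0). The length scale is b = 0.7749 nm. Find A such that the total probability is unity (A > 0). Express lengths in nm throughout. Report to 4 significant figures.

Normalization requires ∫|Ψ|² dx = 1, integrated from 0 to ∞.
Carrying out the integral gives A² · 3·b^5/4.
Plugging in b = 0.7749 yields A = 2.1845.

A ≈ 2.185 nm^(-5/2)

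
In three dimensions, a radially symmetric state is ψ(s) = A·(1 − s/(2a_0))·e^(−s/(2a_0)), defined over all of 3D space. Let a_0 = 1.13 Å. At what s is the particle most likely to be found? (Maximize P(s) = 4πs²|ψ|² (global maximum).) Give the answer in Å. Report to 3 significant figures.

s ≈ 5.92 Å

Differentiate P(s) = 4πs²|ψ|² with respect to s and set to zero.
Solving yields s = a_0·(√(5) + 3).
With a_0 = 1.13, the most probable radial distance is 5.917 Å.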